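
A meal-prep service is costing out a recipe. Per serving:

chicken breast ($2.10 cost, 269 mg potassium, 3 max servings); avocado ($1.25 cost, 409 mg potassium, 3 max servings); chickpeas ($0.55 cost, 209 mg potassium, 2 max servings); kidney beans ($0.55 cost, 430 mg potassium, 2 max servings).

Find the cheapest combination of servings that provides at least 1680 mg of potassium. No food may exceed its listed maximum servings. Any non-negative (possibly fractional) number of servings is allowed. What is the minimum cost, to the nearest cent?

$3.43

Cost per mg of potassium: kidney beans $0.0013, chickpeas $0.0026, avocado $0.0031, chicken breast $0.0078.
Take 2 servings of kidney beans: +860.0 mg potassium for $1.10 (total $1.10, still need 820.0 mg).
Take 2 servings of chickpeas: +418.0 mg potassium for $1.10 (total $2.20, still need 402.0 mg).
Take 0.9829 servings of avocado: +402.0 mg potassium for $1.23 (total $3.43, still need 0.0 mg).
Greedy by cheapest-per-mg is optimal for a single linear constraint, so the minimum cost is $3.43.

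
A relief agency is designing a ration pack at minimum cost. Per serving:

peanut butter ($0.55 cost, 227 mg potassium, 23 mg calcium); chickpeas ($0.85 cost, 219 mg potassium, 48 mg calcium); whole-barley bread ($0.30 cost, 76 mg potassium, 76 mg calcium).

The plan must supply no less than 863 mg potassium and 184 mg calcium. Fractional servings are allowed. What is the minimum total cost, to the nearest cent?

With two linear requirements the optimum uses one or two foods; enumerate the corners.
peanut butter only: max(863/227, 184/23) = 8 servings → $4.40.
chickpeas only: max(863/219, 184/48) = 3.941 servings → $3.35.
whole-barley bread only: max(863/76, 184/76) = 11.36 servings → $3.41.
peanut butter + chickpeas with both tight: 0.1925 servings and 3.741 servings → $3.29.
peanut butter + whole-barley bread with both tight: 3.328 servings and 1.414 servings → $2.25.
chickpeas + whole-barley bread with both targets exact would need a negative amount; discard.
So the least-cost plan costs $2.25.

$2.25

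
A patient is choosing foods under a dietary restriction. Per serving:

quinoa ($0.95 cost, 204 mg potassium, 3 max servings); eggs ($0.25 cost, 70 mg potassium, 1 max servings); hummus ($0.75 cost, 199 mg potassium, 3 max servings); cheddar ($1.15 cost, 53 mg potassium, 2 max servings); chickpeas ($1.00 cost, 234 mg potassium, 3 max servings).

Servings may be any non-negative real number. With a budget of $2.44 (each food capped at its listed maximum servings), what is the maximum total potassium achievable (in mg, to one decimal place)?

Potassium per dollar: eggs 280, hummus 265.3, chickpeas 234, quinoa 214.7, cheddar 46.09.
Take 1 serving of eggs: spends $0.25, +70.0 mg potassium (running total 70.0 mg).
Take 2.92 servings of hummus: spends $2.19, +581.1 mg potassium (running total 651.1 mg).
Greedy by best ratio exhausts the cost allowance optimally: 651.1 mg.

651.1 mg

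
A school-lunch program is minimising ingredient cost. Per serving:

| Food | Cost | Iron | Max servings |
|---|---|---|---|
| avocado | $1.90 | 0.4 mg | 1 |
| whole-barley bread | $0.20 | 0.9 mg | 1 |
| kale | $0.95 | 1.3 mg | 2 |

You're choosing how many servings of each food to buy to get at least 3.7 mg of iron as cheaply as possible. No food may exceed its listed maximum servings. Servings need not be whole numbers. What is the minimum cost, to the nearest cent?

$3.05

Cost per mg of iron: whole-barley bread $0.2222, kale $0.7308, avocado $4.7500.
Take 1 serving of whole-barley bread: +0.9 mg iron for $0.20 (total $0.20, still need 2.8 mg).
Take 2 servings of kale: +2.6 mg iron for $1.90 (total $2.10, still need 0.2 mg).
Take 0.5 servings of avocado: +0.2 mg iron for $0.95 (total $3.05, still need 0.0 mg).
Filling from the cheapest source first is optimal under one linear minimum: $3.05.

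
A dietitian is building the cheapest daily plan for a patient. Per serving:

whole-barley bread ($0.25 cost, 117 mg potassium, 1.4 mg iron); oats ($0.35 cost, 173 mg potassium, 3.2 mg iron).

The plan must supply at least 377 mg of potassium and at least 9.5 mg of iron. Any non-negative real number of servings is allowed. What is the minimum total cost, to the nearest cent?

With two linear requirements the optimum uses one or two foods; enumerate the corners.
whole-barley bread only: max(377/117, 9.5/1.4) = 6.786 servings → $1.70.
oats only: max(377/173, 9.5/3.2) = 2.969 servings → $1.04.
whole-barley bread + oats: the both-tight solution has a negative serving — not a feasible corner.
So the least-cost plan costs $1.04.

$1.04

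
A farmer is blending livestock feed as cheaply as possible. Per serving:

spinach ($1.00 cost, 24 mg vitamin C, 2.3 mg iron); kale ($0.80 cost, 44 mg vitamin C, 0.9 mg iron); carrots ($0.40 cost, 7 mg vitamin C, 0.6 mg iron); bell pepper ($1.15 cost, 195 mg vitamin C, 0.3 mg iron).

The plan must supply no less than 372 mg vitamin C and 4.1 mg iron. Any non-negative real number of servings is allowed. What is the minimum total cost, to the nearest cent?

$3.53

Check every corner: each single food scaled to meet both minima, and each pair solved so both constraints bind.
spinach only: max(372/24, 4.1/2.3) = 15.5 servings → $15.50.
kale only: max(372/44, 4.1/0.9) = 8.455 servings → $6.76.
carrots only: max(372/7, 4.1/0.6) = 53.14 servings → $21.26.
bell pepper only: max(372/195, 4.1/0.3) = 13.67 servings → $15.72.
spinach + kale: the both-tight solution has a negative serving — not a feasible corner.
spinach + carrots: intersection lies outside the first quadrant.
spinach + bell pepper with both tight: 1.559 servings and 1.716 servings → $3.53.
kale + carrots with both targets exact would need a negative amount; discard.
kale + bell pepper with both tight: 4.238 servings and 0.9513 servings → $4.48.
carrots + bell pepper with both tight: 5.987 servings and 1.693 servings → $4.34.
So the least-cost plan costs $3.53.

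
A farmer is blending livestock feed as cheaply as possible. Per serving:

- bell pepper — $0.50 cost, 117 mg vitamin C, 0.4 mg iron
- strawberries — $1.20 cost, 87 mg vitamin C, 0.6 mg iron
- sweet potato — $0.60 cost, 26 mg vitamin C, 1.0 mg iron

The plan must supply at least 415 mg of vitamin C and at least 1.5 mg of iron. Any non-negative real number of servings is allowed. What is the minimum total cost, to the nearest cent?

This is a tiny linear program; its minimum lies at a vertex of the feasible set. List the vertices and price them.
bell pepper only: max(415/117, 1.5/0.4) = 3.75 servings → $1.88.
strawberries only: max(415/87, 1.5/0.6) = 4.77 servings → $5.72.
sweet potato only: max(415/26, 1.5/1.0) = 15.96 servings → $9.58.
bell pepper + strawberries with both tight: 3.347 servings and 0.2684 servings → $2.00.
bell pepper + sweet potato with both tight: 3.527 servings and 0.08912 servings → $1.82.
strawberries + sweet potato with both targets exact would need a negative amount; discard.
So the least-cost plan costs $1.82.

$1.82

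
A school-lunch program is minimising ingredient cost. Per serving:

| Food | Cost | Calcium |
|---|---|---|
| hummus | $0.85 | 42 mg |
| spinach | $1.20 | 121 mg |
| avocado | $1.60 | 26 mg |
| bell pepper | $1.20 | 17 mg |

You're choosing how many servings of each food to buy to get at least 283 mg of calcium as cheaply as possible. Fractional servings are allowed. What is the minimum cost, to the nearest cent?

$2.81

Cost per mg of calcium: spinach $0.0099, hummus $0.0202, avocado $0.0615, bell pepper $0.0706.
With no serving limits, use only spinach: 283 mg / 121 mg = 2.339 servings × $1.20 = $2.81.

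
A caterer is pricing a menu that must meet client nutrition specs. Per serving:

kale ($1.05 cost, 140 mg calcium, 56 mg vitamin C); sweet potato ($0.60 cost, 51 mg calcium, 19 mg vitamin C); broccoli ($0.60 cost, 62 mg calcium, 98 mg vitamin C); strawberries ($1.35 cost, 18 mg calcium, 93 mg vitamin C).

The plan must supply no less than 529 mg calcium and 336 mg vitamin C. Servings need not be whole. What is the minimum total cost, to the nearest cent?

$4.20

A basic optimal solution has at most two foods positive. Try each food alone and each pair with both targets met exactly.
kale only: max(529/140, 336/56) = 6 servings → $6.30.
sweet potato only: max(529/51, 336/19) = 17.68 servings → $10.61.
broccoli only: max(529/62, 336/98) = 8.532 servings → $5.12.
strawberries only: max(529/18, 336/93) = 29.39 servings → $39.67.
kale + sweet potato: intersection lies outside the first quadrant.
kale + broccoli with both tight: 3.026 servings and 1.699 servings → $4.20.
kale + strawberries with both tight: 3.592 servings and 1.45 servings → $5.73.
sweet potato + broccoli with both tight: 8.118 servings and 1.855 servings → $5.98.
sweet potato + strawberries with both tight: 9.804 servings and 1.61 servings → $8.06.
broccoli + strawberries: the both-tight solution has a negative serving — not a feasible corner.
Cheapest feasible corner: $4.20.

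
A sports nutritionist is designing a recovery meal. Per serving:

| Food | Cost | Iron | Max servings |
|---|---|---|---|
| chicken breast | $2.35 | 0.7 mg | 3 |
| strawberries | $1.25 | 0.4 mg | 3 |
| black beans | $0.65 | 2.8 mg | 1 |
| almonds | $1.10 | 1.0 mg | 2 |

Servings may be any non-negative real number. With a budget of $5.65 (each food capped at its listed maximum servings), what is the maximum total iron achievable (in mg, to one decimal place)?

5.7 mg

Iron per dollar: black beans 4.308, almonds 0.9091, strawberries 0.32, chicken breast 0.2979.
Take 1 serving of black beans: spends $0.65, +2.8 mg iron (running total 2.8 mg).
Take 2 servings of almonds: spends $2.20, +2.0 mg iron (running total 4.8 mg).
Take 2.24 servings of strawberries: spends $2.80, +0.9 mg iron (running total 5.7 mg).
Filling greedily by iron-per-dollar is optimal for one linear limit, giving 5.7 mg.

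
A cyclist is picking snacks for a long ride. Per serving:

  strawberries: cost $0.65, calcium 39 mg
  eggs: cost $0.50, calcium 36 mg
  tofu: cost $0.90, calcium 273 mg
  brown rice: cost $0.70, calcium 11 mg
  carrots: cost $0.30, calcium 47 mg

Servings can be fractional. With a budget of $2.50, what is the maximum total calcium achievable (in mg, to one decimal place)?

Calcium per dollar: tofu 303.3, carrots 156.7, eggs 72, strawberries 60, brown rice 15.71.
With no serving limits, spend the whole cost allowance on tofu: $2.50 / $0.90 × 273 mg = 758.3 mg.

758.3 mg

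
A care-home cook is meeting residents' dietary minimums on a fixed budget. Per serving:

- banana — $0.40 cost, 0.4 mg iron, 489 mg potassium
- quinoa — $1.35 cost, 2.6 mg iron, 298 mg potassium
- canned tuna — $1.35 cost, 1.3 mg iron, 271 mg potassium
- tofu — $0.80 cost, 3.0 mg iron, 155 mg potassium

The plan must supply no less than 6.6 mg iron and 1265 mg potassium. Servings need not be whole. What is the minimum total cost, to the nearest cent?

$2.34

Minimising a linear cost over {iron ≥ 6.6, potassium ≥ 1265, servings ≥ 0} — the optimum is at a vertex, using one or two foods.
banana only: max(6.6/0.4, 1265/489) = 16.5 servings → $6.60.
quinoa only: max(6.6/2.6, 1265/298) = 4.245 servings → $5.73.
canned tuna only: max(6.6/1.3, 1265/271) = 5.077 servings → $6.85.
tofu only: max(6.6/3.0, 1265/155) = 8.161 servings → $6.53.
banana + quinoa with both tight: 1.148 servings and 2.362 servings → $3.65.
banana + canned tuna: intersection lies outside the first quadrant.
banana + tofu with both tight: 1.973 servings and 1.937 servings → $2.34.
quinoa + canned tuna with both tight: 0.4543 servings and 4.168 servings → $6.24.
quinoa + tofu: intersection lies outside the first quadrant.
canned tuna + tofu with both tight: 4.533 servings and 0.2357 servings → $6.31.
So the least-cost plan costs $2.34.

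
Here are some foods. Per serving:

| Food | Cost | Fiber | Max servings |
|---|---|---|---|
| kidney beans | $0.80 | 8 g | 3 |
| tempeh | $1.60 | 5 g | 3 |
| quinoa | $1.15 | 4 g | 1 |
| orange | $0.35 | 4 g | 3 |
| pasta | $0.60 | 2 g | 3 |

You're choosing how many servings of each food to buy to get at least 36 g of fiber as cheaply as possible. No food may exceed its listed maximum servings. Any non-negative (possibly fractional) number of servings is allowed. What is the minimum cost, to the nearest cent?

$3.45

Cost per g of fiber: orange $0.0875, kidney beans $0.1000, quinoa $0.2875, pasta $0.3000, tempeh $0.3200.
Take 3 servings of orange: +12.0 g fiber for $1.05 (total $1.05, still need 24.0 g).
Take 3 servings of kidney beans: +24.0 g fiber for $2.40 (total $3.45, still need 0.0 g).
Filling from the cheapest source first is optimal under one linear minimum: $3.45.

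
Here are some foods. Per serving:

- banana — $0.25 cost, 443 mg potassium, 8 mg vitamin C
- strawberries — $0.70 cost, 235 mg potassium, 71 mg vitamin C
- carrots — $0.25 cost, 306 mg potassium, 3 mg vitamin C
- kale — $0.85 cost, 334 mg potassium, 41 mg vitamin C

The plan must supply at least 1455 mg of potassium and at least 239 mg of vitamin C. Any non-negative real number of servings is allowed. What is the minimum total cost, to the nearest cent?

Compare the cost at each extreme point of the feasible region.
banana only: max(1455/443, 239/8) = 29.88 servings → $7.47.
strawberries only: max(1455/235, 239/71) = 6.191 servings → $4.33.
carrots only: max(1455/306, 239/3) = 79.67 servings → $19.92.
kale only: max(1455/334, 239/41) = 5.829 servings → $4.95.
banana + strawberries with both tight: 1.594 servings and 3.187 servings → $2.63.
banana + carrots with both targets exact would need a negative amount; discard.
banana + kale: the both-tight solution has a negative serving — not a feasible corner.
strawberries + carrots with both tight: 3.271 servings and 2.243 servings → $2.85.
strawberries + kale with both tight: 1.433 servings and 3.348 servings → $3.85.
carrots + kale with both targets exact would need a negative amount; discard.
Cheapest feasible corner: $2.63.

$2.63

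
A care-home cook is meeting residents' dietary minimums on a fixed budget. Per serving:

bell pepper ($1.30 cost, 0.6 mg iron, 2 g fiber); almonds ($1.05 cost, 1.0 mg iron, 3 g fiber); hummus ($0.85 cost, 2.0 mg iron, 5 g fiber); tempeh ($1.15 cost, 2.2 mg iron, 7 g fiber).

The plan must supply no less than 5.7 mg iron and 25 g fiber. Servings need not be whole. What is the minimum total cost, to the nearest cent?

Check every corner: each single food scaled to meet both minima, and each pair solved so both constraints bind.
bell pepper only: max(5.7/0.6, 25/2) = 12.5 servings → $16.25.
almonds only: max(5.7/1.0, 25/3) = 8.333 servings → $8.75.
hummus only: max(5.7/2.0, 25/5) = 5 servings → $4.25.
tempeh only: max(5.7/2.2, 25/7) = 3.571 servings → $4.11.
bell pepper + almonds: intersection lies outside the first quadrant.
bell pepper + hummus with both targets exact would need a negative amount; discard.
bell pepper + tempeh with both targets exact would need a negative amount; discard.
almonds + hummus: intersection lies outside the first quadrant.
almonds + tempeh with both targets exact would need a negative amount; discard.
hummus + tempeh: intersection lies outside the first quadrant.
Cheapest feasible corner: $4.11.

$4.11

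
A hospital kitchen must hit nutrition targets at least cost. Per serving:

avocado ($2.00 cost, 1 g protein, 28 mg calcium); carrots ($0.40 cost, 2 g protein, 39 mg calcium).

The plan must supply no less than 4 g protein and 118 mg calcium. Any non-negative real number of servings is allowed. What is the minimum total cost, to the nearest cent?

$1.21

Minimising a linear cost over {protein ≥ 4, calcium ≥ 118, servings ≥ 0} — the optimum is at a vertex, using one or two foods.
avocado only: max(4/1, 118/28) = 4.214 servings → $8.43.
carrots only: max(4/2, 118/39) = 3.026 servings → $1.21.
avocado + carrots: the both-tight solution has a negative serving — not a feasible corner.
So the least-cost plan costs $1.21.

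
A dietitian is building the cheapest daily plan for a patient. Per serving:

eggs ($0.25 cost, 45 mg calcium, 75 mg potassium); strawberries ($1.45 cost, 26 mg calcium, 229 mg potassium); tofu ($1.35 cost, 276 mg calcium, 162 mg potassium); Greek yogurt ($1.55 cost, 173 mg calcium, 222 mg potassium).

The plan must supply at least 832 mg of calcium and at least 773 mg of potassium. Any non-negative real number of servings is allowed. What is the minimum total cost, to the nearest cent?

This is a tiny linear program; its minimum lies at a vertex of the feasible set. List the vertices and price them.
eggs only: max(832/45, 773/75) = 18.49 servings → $4.62.
strawberries only: max(832/26, 773/229) = 32 servings → $46.40.
tofu only: max(832/276, 773/162) = 4.772 servings → $6.44.
Greek yogurt only: max(832/173, 773/222) = 4.809 servings → $7.45.
eggs + strawberries with both targets exact would need a negative amount; discard.
eggs + tofu with both tight: 5.859 servings and 2.059 servings → $4.24.
eggs + Greek yogurt: the both-tight solution has a negative serving — not a feasible corner.
strawberries + tofu with both tight: 1.332 servings and 2.889 servings → $5.83.
strawberries + Greek yogurt with both targets exact would need a negative amount; discard.
tofu + Greek yogurt with both tight: 1.533 servings and 2.363 servings → $5.73.
Cheapest feasible corner: $4.24.

$4.24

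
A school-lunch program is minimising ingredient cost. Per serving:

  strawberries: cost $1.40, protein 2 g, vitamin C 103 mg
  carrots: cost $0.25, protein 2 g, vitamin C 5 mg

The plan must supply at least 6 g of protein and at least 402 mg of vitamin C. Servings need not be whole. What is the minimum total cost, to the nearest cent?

$5.46

Two binding constraints pin down two serving amounts, so the optimal mix uses at most two foods. The candidates are each food alone (scaled to the tighter of protein/vitamin C) and each pair with both constraints tight.
strawberries only: max(6/2, 402/103) = 3.903 servings → $5.46.
carrots only: max(6/2, 402/5) = 80.4 servings → $20.10.
strawberries + carrots: the both-tight solution has a negative serving — not a feasible corner.
The minimum over all feasible corners is $5.46.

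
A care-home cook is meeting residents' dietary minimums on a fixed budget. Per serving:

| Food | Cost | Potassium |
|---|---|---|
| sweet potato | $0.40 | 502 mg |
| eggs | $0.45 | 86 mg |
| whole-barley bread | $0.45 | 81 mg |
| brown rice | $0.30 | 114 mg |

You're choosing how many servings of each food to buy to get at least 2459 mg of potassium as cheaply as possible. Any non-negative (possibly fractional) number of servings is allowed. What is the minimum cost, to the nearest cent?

$1.96

Cost per mg of potassium: sweet potato $0.0008, brown rice $0.0026, eggs $0.0052, whole-barley bread $0.0056.
With no serving limits, use only sweet potato: 2459 mg / 502 mg = 4.898 servings × $0.40 = $1.96.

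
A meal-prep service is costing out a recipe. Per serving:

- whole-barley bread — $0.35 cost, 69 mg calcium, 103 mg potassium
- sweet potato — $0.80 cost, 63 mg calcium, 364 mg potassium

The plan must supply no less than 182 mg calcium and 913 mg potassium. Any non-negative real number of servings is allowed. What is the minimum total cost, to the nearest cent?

$2.06

whole-barley bread only: max(182/69, 913/103) = 8.864 servings → $3.10.
sweet potato only: max(182/63, 913/364) = 2.889 servings → $2.31.
whole-barley bread + sweet potato with both tight: 0.4686 servings and 2.376 servings → $2.06.
The minimum over all feasible corners is $2.06.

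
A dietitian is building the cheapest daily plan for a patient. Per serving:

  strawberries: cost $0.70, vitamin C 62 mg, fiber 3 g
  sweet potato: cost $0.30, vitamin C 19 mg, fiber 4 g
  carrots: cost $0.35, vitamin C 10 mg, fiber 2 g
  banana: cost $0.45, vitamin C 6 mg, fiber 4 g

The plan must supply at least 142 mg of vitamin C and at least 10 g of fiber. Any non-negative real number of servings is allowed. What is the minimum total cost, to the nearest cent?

At the optimum either one food covers both requirements or two foods hit both targets exactly; no other combination can be cheaper.
strawberries only: max(142/62, 10/3) = 3.333 servings → $2.33.
sweet potato only: max(142/19, 10/4) = 7.474 servings → $2.24.
carrots only: max(142/10, 10/2) = 14.2 servings → $4.97.
banana only: max(142/6, 10/4) = 23.67 servings → $10.65.
strawberries + sweet potato with both tight: 1.979 servings and 1.016 servings → $1.69.
strawberries + carrots with both tight: 1.957 servings and 2.064 servings → $2.09.
strawberries + banana with both tight: 2.209 servings and 0.8435 servings → $1.93.
sweet potato + carrots: the both-tight solution has a negative serving — not a feasible corner.
sweet potato + banana: the both-tight solution has a negative serving — not a feasible corner.
carrots + banana with both targets exact would need a negative amount; discard.
Cheapest feasible corner: $1.69.

$1.69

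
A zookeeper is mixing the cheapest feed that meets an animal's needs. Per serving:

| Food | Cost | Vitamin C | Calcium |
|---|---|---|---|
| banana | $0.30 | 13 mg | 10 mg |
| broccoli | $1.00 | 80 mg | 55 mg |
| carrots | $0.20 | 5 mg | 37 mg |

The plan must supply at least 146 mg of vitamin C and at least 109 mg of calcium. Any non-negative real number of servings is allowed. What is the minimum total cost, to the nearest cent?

$1.86

At the optimum either one food covers both requirements or two foods hit both targets exactly; no other combination can be cheaper.
banana only: max(146/13, 109/10) = 11.23 servings → $3.37.
broccoli only: max(146/80, 109/55) = 1.982 servings → $1.98.
carrots only: max(146/5, 109/37) = 29.2 servings → $5.84.
banana + broccoli with both tight: 8.118 servings and 0.5059 servings → $2.94.
banana + carrots: intersection lies outside the first quadrant.
broccoli + carrots with both tight: 1.809 servings and 0.257 servings → $1.86.
The minimum over all feasible corners is $1.86.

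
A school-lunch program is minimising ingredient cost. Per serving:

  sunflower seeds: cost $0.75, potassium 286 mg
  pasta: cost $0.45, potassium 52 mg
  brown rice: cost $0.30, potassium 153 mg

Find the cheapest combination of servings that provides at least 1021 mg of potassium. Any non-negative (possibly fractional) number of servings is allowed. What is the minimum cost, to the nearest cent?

Cost per mg of potassium: brown rice $0.0020, sunflower seeds $0.0026, pasta $0.0087.
With no serving limits, use only brown rice: 1021 mg / 153 mg = 6.673 servings × $0.30 = $2.00.

$2.00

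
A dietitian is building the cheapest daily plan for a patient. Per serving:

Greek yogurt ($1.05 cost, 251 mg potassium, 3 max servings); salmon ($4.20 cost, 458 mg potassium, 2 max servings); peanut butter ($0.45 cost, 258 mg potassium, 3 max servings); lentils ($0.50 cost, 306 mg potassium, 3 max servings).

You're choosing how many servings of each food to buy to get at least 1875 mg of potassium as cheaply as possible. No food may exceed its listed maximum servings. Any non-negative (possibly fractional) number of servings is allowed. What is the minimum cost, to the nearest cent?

$3.62

Cost per mg of potassium: lentils $0.0016, peanut butter $0.0017, Greek yogurt $0.0042, salmon $0.0092.
Take 3 servings of lentils: +918.0 mg potassium for $1.50 (total $1.50, still need 957.0 mg).
Take 3 servings of peanut butter: +774.0 mg potassium for $1.35 (total $2.85, still need 183.0 mg).
Take 0.7291 servings of Greek yogurt: +183.0 mg potassium for $0.77 (total $3.62, still need 0.0 mg).
Filling from the cheapest source first is optimal under one linear minimum: $3.62.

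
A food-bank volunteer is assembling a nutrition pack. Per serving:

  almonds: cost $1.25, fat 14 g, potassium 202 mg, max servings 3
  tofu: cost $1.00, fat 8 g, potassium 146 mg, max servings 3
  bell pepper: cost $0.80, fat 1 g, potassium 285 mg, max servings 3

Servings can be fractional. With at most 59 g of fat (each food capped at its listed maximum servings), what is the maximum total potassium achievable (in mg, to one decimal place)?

1754.7 mg

Potassium per g fat: bell pepper 285, tofu 18.25, almonds 14.43.
Take 3 servings of bell pepper: uses 3 g fat, +855.0 mg potassium (running total 855.0 mg).
Take 3 servings of tofu: uses 24 g fat, +438.0 mg potassium (running total 1293.0 mg).
Take 2.286 servings of almonds: uses 32 g fat, +461.7 mg potassium (running total 1754.7 mg).
Greedy by best ratio exhausts the fat allowance optimally: 1754.7 mg.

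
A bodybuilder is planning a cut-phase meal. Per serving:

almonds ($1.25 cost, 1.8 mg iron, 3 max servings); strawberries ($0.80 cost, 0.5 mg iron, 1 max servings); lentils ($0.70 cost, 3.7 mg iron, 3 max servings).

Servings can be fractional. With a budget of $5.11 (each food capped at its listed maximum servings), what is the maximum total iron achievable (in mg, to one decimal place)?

Iron per dollar: lentils 5.286, almonds 1.44, strawberries 0.625.
Take 3 servings of lentils: spends $2.10, +11.1 mg iron (running total 11.1 mg).
Take 2.408 servings of almonds: spends $3.01, +4.3 mg iron (running total 15.4 mg).
Greedy by best ratio exhausts the cost allowance optimally: 15.4 mg.

15.4 mg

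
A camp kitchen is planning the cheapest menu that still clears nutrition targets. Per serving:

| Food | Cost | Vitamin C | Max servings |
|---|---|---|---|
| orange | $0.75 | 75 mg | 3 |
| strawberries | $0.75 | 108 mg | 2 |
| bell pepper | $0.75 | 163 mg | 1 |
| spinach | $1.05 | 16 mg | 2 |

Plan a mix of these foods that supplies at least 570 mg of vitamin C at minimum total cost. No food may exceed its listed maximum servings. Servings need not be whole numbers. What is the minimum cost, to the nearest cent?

Cost per mg of vitamin C: bell pepper $0.0046, strawberries $0.0069, orange $0.0100, spinach $0.0656.
Take 1 serving of bell pepper: +163.0 mg vitamin C for $0.75 (total $0.75, still need 407.0 mg).
Take 2 servings of strawberries: +216.0 mg vitamin C for $1.50 (total $2.25, still need 191.0 mg).
Take 2.547 servings of orange: +191.0 mg vitamin C for $1.91 (total $4.16, still need 0.0 mg).
Greedy by cheapest-per-mg is optimal for a single linear constraint, so the minimum cost is $4.16.

$4.16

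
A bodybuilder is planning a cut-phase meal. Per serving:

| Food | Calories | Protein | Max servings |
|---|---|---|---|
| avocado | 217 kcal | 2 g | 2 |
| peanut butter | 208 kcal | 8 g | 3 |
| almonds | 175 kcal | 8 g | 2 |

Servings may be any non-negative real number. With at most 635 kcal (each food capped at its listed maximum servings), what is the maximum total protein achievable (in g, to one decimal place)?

27.0 g

Protein per kcal: almonds 0.04571, peanut butter 0.03846, avocado 0.009217.
Take 2 servings of almonds: uses 350 kcal, +16.0 g protein (running total 16.0 g).
Take 1.37 servings of peanut butter: uses 285 kcal, +11.0 g protein (running total 27.0 g).
Filling greedily by protein-per-kcal is optimal for one linear limit, giving 27.0 g.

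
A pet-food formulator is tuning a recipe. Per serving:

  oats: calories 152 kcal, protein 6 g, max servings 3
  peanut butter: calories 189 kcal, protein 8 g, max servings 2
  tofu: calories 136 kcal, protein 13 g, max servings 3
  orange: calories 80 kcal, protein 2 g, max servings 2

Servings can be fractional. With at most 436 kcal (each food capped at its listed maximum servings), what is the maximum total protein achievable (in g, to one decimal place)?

40.2 g

Protein per kcal: tofu 0.09559, peanut butter 0.04233, oats 0.03947, orange 0.025.
Take 3 servings of tofu: uses 408 kcal, +39.0 g protein (running total 39.0 g).
Take 0.1481 servings of peanut butter: uses 28 kcal, +1.2 g protein (running total 40.2 g).
Greedy by best ratio exhausts the calories allowance optimally: 40.2 g.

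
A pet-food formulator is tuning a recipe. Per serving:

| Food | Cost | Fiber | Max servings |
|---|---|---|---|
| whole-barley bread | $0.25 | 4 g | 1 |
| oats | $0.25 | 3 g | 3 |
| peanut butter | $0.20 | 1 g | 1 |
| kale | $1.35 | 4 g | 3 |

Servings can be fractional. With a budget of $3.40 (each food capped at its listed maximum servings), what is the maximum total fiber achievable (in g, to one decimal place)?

20.5 g

Fiber per dollar: whole-barley bread 16, oats 12, peanut butter 5, kale 2.963.
Take 1 serving of whole-barley bread: spends $0.25, +4.0 g fiber (running total 4.0 g).
Take 3 servings of oats: spends $0.75, +9.0 g fiber (running total 13.0 g).
Take 1 serving of peanut butter: spends $0.20, +1.0 g fiber (running total 14.0 g).
Take 1.63 servings of kale: spends $2.20, +6.5 g fiber (running total 20.5 g).
Filling greedily by fiber-per-dollar is optimal for one linear limit, giving 20.5 g.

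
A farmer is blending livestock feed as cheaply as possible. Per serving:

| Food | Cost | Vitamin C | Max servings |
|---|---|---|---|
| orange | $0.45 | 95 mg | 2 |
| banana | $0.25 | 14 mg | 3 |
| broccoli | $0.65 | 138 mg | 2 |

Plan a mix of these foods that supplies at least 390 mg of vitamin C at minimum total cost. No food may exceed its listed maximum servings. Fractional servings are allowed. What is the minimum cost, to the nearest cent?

Cost per mg of vitamin C: broccoli $0.0047, orange $0.0047, banana $0.0179.
Take 2 servings of broccoli: +276.0 mg vitamin C for $1.30 (total $1.30, still need 114.0 mg).
Take 1.2 servings of orange: +114.0 mg vitamin C for $0.54 (total $1.84, still need 0.0 mg).
Greedy by cheapest-per-mg is optimal for a single linear constraint, so the minimum cost is $1.84.

$1.84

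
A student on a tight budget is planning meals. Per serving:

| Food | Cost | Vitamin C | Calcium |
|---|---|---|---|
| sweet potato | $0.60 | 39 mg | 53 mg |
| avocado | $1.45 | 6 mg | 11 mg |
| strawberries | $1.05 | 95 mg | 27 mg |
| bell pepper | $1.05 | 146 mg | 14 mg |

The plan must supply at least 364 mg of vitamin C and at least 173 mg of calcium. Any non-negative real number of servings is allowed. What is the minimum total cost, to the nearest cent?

Minimising a linear cost over {vitamin C ≥ 364, calcium ≥ 173, servings ≥ 0} — the optimum is at a vertex, using one or two foods.
sweet potato only: max(364/39, 173/53) = 9.333 servings → $5.60.
avocado only: max(364/6, 173/11) = 60.67 servings → $87.97.
strawberries only: max(364/95, 173/27) = 6.407 servings → $6.73.
bell pepper only: max(364/146, 173/14) = 12.36 servings → $12.97.
sweet potato + avocado: the both-tight solution has a negative serving — not a feasible corner.
sweet potato + strawberries with both tight: 1.659 servings and 3.15 servings → $4.30.
sweet potato + bell pepper with both tight: 2.803 servings and 1.744 servings → $3.51.
avocado + strawberries with both tight: 7.482 servings and 3.359 servings → $14.38.
avocado + bell pepper with both tight: 13.25 servings and 1.949 servings → $21.25.
strawberries + bell pepper: intersection lies outside the first quadrant.
Cheapest feasible corner: $3.51.

$3.51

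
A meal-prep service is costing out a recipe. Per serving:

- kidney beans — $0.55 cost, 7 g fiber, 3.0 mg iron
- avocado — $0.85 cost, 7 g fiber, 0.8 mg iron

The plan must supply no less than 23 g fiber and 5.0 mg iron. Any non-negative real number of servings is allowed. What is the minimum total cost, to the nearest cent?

$1.81

kidney beans only: max(23/7, 5.0/3.0) = 3.286 servings → $1.81.
avocado only: max(23/7, 5.0/0.8) = 6.25 servings → $5.31.
kidney beans + avocado with both tight: 1.078 servings and 2.208 servings → $2.47.
The minimum over all feasible corners is $1.81.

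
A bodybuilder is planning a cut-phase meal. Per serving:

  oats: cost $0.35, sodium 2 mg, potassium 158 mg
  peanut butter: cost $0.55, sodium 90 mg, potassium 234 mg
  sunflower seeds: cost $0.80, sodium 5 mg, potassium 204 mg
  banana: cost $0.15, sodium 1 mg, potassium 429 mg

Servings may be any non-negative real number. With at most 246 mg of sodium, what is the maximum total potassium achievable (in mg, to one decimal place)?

Potassium per mg sodium: banana 429, oats 79, sunflower seeds 40.8, peanut butter 2.6.
With no serving limits, spend the whole sodium allowance on banana: 246 mg / 1 mg × 429 mg = 105534.0 mg.

105534.0 mg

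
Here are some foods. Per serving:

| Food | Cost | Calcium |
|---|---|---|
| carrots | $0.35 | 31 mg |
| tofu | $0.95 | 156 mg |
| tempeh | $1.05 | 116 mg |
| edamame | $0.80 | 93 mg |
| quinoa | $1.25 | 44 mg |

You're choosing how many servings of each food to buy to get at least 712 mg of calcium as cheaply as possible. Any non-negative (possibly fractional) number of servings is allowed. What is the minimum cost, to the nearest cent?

$4.34

Cost per mg of calcium: tofu $0.0061, edamame $0.0086, tempeh $0.0091, carrots $0.0113, quinoa $0.0284.
With no serving limits, use only tofu: 712 mg / 156 mg = 4.564 servings × $0.95 = $4.34.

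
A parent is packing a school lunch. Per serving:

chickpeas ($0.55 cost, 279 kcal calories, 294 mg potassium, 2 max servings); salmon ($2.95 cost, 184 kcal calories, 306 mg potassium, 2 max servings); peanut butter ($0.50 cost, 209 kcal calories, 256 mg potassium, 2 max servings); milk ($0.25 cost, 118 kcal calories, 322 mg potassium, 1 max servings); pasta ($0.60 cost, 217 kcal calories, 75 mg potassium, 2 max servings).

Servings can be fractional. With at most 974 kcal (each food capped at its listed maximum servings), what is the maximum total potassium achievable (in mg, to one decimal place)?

1519.8 mg

Potassium per kcal: milk 2.729, salmon 1.663, peanut butter 1.225, chickpeas 1.054, pasta 0.3456.
Take 1 serving of milk: uses 118 kcal, +322.0 mg potassium (running total 322.0 mg).
Take 2 servings of salmon: uses 368 kcal, +612.0 mg potassium (running total 934.0 mg).
Take 2 servings of peanut butter: uses 418 kcal, +512.0 mg potassium (running total 1446.0 mg).
Take 0.2509 servings of chickpeas: uses 70 kcal, +73.8 mg potassium (running total 1519.8 mg).
Filling greedily by potassium-per-kcal is optimal for one linear limit, giving 1519.8 mg.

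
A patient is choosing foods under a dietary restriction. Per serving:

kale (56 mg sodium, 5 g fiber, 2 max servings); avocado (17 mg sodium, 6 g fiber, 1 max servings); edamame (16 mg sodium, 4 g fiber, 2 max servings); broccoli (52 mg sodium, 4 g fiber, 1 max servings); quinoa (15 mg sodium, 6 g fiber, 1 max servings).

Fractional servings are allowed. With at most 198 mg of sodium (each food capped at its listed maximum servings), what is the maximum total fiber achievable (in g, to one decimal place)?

31.7 g

Fiber per mg sodium: quinoa 0.4, avocado 0.3529, edamame 0.25, kale 0.08929, broccoli 0.07692.
Take 1 serving of quinoa: uses 15 mg sodium, +6.0 g fiber (running total 6.0 g).
Take 1 serving of avocado: uses 17 mg sodium, +6.0 g fiber (running total 12.0 g).
Take 2 servings of edamame: uses 32 mg sodium, +8.0 g fiber (running total 20.0 g).
Take 2 servings of kale: uses 112 mg sodium, +10.0 g fiber (running total 30.0 g).
Take 0.4231 servings of broccoli: uses 22 mg sodium, +1.7 g fiber (running total 31.7 g).
Greedy by best ratio exhausts the sodium allowance optimally: 31.7 g.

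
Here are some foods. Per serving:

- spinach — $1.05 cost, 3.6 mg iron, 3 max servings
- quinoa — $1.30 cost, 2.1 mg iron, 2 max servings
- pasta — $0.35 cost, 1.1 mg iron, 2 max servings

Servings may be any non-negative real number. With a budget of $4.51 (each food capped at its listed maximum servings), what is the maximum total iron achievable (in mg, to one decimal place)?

Iron per dollar: spinach 3.429, pasta 3.143, quinoa 1.615.
Take 3 servings of spinach: spends $3.15, +10.8 mg iron (running total 10.8 mg).
Take 2 servings of pasta: spends $0.70, +2.2 mg iron (running total 13.0 mg).
Take 0.5077 servings of quinoa: spends $0.66, +1.1 mg iron (running total 14.1 mg).
Greedy by best ratio exhausts the cost allowance optimally: 14.1 mg.

14.1 mg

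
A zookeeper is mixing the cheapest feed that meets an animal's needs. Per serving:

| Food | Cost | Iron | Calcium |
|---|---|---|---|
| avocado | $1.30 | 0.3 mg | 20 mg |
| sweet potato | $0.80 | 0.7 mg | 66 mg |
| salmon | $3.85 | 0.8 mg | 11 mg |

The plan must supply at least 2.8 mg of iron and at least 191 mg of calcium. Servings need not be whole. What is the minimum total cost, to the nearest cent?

$3.20

Compare the cost at each extreme point of the feasible region.
avocado only: max(2.8/0.3, 191/20) = 9.55 servings → $12.41.
sweet potato only: max(2.8/0.7, 191/66) = 4 servings → $3.20.
salmon only: max(2.8/0.8, 191/11) = 17.36 servings → $66.85.
avocado + sweet potato with both tight: 8.81 servings and 0.2241 servings → $11.63.
avocado + salmon with both targets exact would need a negative amount; discard.
sweet potato + salmon with both tight: 2.705 servings and 1.133 servings → $6.53.
So the least-cost plan costs $3.20.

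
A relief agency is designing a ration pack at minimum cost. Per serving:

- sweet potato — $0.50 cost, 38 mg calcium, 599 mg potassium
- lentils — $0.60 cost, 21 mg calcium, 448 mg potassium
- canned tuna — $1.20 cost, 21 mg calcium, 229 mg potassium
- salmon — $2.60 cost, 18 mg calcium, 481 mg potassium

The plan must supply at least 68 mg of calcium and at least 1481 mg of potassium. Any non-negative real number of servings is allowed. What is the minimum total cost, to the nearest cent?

sweet potato only: max(68/38, 1481/599) = 2.472 servings → $1.24.
lentils only: max(68/21, 1481/448) = 3.306 servings → $1.98.
canned tuna only: max(68/21, 1481/229) = 6.467 servings → $7.76.
salmon only: max(68/18, 1481/481) = 3.778 servings → $9.82.
sweet potato + lentils: intersection lies outside the first quadrant.
sweet potato + canned tuna: intersection lies outside the first quadrant.
sweet potato + salmon with both tight: 0.8071 servings and 2.074 servings → $5.80.
lentils + canned tuna: the both-tight solution has a negative serving — not a feasible corner.
lentils + salmon with both tight: 2.97 servings and 0.3127 servings → $2.60.
canned tuna + salmon with both tight: 1.012 servings and 2.597 servings → $7.97.
So the least-cost plan costs $1.24.

$1.24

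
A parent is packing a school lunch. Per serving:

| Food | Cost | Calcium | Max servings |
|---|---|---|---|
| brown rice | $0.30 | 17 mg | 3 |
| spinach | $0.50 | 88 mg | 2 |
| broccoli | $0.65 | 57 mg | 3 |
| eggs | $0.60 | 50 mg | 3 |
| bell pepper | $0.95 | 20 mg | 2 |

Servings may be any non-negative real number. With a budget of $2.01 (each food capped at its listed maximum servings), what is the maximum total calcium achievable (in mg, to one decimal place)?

264.6 mg

Calcium per dollar: spinach 176, broccoli 87.69, eggs 83.33, brown rice 56.67, bell pepper 21.05.
Take 2 servings of spinach: spends $1.00, +176.0 mg calcium (running total 176.0 mg).
Take 1.554 servings of broccoli: spends $1.01, +88.6 mg calcium (running total 264.6 mg).
Filling greedily by calcium-per-dollar is optimal for one linear limit, giving 264.6 mg.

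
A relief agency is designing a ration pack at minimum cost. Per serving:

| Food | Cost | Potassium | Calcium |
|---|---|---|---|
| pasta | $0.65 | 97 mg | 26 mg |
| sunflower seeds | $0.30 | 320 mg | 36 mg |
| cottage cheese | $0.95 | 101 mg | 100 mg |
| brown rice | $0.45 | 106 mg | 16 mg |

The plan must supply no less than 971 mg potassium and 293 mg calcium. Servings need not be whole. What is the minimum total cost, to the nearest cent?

$2.44

pasta only: max(971/97, 293/26) = 11.27 servings → $7.33.
sunflower seeds only: max(971/320, 293/36) = 8.139 servings → $2.44.
cottage cheese only: max(971/101, 293/100) = 9.614 servings → $9.13.
brown rice only: max(971/106, 293/16) = 18.31 servings → $8.24.
pasta + sunflower seeds: intersection lies outside the first quadrant.
pasta + cottage cheese with both tight: 9.543 servings and 0.4488 servings → $6.63.
pasta + brown rice: the both-tight solution has a negative serving — not a feasible corner.
sunflower seeds + cottage cheese with both tight: 2.38 servings and 2.073 servings → $2.68.
sunflower seeds + brown rice with both targets exact would need a negative amount; discard.
cottage cheese + brown rice with both tight: 1.728 servings and 7.514 servings → $5.02.
Cheapest feasible corner: $2.44.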